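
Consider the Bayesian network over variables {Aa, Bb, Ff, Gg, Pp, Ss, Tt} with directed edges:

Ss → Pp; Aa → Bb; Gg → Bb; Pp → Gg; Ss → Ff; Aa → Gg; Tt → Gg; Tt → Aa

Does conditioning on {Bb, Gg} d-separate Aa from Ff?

No

There are 3 undirected paths between Aa and Ff; checking each against the conditioning set {Bb, Gg}:
  1. Aa → Bb ← Gg ← Pp ← Ss → Ff — Bb:collider[open]; Gg:chain[blocks]; Pp:chain[open]; Ss:fork[open] ⇒ blocked
  2. Aa ← Tt → Gg ← Pp ← Ss → Ff — Tt:fork[open]; Gg:collider[open]; Pp:chain[open]; Ss:fork[open] ⇒ active
  3. Aa → Gg ← Pp ← Ss → Ff — Gg:collider[open]; Pp:chain[open]; Ss:fork[open] ⇒ active
At least one path is unblocked, so d-separation fails.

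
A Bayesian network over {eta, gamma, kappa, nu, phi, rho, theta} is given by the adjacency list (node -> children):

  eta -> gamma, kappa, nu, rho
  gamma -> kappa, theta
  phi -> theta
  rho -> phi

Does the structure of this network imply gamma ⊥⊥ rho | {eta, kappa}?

Yes

We examine all 3 paths between gamma and rho:
  1. gamma → kappa ← eta → rho — kappa:collider[open]; eta:fork[blocks] ⇒ blocked
  2. gamma ← eta → rho — eta:fork[blocks] ⇒ blocked
  3. gamma → theta ← phi ← rho — theta:collider[blocks]; phi:chain[open] ⇒ blocked
Every path is blocked, so gamma and rho are d-separated given {eta, kappa}.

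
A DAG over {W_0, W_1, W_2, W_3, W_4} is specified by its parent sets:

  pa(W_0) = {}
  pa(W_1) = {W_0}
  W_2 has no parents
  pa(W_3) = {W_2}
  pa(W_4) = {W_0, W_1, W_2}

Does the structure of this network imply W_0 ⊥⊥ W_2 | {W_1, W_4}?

No

2 paths connect W_0 and W_2; each must be blocked for d-separation to hold:
Path 1: W_0 → W_1 → W_4 ← W_2
  W_1 is a chain here and W_1 is conditioned on, so the path is blocked at W_1.
Path 2: W_0 → W_4 ← W_2
  W_4 is a collider and W_4 is conditioned on, which opens it — no node blocks this path, so it is active.
At least one path is unblocked, so d-separation fails.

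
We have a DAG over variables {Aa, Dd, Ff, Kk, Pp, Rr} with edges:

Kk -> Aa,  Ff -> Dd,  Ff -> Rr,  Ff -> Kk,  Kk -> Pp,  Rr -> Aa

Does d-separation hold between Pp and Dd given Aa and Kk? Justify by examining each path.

There are 2 undirected paths between Pp and Dd; checking each against the conditioning set {Aa, Kk}:
Path 1: Pp ← Kk ← Ff → Dd
  Kk is a chain here and Kk is conditioned on, so the path is blocked at Kk.
Path 2: Pp ← Kk → Aa ← Rr ← Ff → Dd
  Kk is a fork here and Kk is conditioned on, so the path is blocked at Kk.
Since every path is blocked, d-separation holds.

Yes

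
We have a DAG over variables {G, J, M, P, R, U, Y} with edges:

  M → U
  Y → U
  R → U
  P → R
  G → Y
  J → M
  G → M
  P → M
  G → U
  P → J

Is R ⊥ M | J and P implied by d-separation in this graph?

Enumerating the 5 paths from R to M and testing each for blocking by {J, P}:
  1. R → U ← Y ← G → M — U:collider[blocks]; Y:chain[open]; G:fork[open] ⇒ blocked
  2. R → U ← G → M — U:collider[blocks]; G:fork[open] ⇒ blocked
  3. R → U ← M — U:collider[blocks] ⇒ blocked
  4. R ← P → J → M — P:fork[blocks]; J:chain[blocks] ⇒ blocked
  5. R ← P → M — P:fork[blocks] ⇒ blocked
Every path is blocked, so R and M are d-separated given {J, P}.

Yes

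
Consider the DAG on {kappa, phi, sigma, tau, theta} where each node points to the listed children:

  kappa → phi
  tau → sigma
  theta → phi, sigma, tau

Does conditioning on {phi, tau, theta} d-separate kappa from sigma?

Yes — kappa and sigma are d-separated given {phi, tau, theta}.

We examine all 2 paths between kappa and sigma:
Path 1: kappa → phi ← theta → sigma
  theta is a fork here and theta is conditioned on, so the path is blocked at theta.
Path 2: kappa → phi ← theta → tau → sigma
  theta is a fork here and theta is conditioned on, so the path is blocked at theta.
Every path is blocked, so kappa and sigma are d-separated given {phi, tau, theta}.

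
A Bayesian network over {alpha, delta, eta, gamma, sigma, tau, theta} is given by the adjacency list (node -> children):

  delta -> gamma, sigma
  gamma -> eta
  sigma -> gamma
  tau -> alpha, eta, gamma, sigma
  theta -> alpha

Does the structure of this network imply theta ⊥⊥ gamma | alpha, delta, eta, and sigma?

No

4 paths connect theta and gamma; each must be blocked for d-separation to hold:
Path 1: theta → alpha ← tau → sigma → gamma
  sigma is a chain here and sigma is conditioned on, so the path is blocked at sigma.
Path 2: theta → alpha ← tau → sigma ← delta → gamma
  delta is a fork here and delta is conditioned on, so the path is blocked at delta.
Path 3: theta → alpha ← tau → gamma
  alpha is a collider and alpha is conditioned on, which opens it; tau is a fork and tau is not conditioned on — no node blocks this path, so it is active.
Path 4: theta → alpha ← tau → eta ← gamma
  alpha is a collider and alpha is conditioned on, which opens it; tau is a fork and tau is not conditioned on; eta is a collider and eta is conditioned on, which opens it — no node blocks this path, so it is active.
Because an active path exists, theta and gamma are not d-separated.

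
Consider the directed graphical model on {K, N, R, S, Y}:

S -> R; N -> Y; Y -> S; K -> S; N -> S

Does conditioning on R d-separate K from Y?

2 paths connect K and Y; each must be blocked for d-separation to hold:
  1. K → S ← N → Y — S:collider[open]; N:fork[open] ⇒ active
  2. K → S ← Y — S:collider[open] ⇒ active
At least one path is unblocked, so d-separation fails.

No — K and Y are not d-separated given {R}.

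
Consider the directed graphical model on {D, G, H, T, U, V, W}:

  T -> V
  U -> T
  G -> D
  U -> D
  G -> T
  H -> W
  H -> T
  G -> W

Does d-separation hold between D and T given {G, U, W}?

Enumerating the 3 paths from D to T and testing each for blocking by {G, U, W}:
Path 1: D ← G → T
  G is a fork here and G is conditioned on, so the path is blocked at G.
Path 2: D ← G → W ← H → T
  G is a fork here and G is conditioned on, so the path is blocked at G.
Path 3: D ← U → T
  U is a fork here and U is conditioned on, so the path is blocked at U.
Every path is blocked, so D and T are d-separated given {G, U, W}.

Yes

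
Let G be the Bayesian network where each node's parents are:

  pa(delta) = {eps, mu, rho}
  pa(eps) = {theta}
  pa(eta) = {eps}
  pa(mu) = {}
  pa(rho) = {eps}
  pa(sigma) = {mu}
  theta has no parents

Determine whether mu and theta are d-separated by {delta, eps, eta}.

Yes

There are 2 undirected paths between mu and theta; checking each against the conditioning set {delta, eps, eta}:
Path 1: mu → delta ← eps ← theta
  eps is a chain here and eps is conditioned on, so the path is blocked at eps.
Path 2: mu → delta ← rho ← eps ← theta
  eps is a chain here and eps is conditioned on, so the path is blocked at eps.
Every path is blocked, so mu and theta are d-separated given {delta, eps, eta}.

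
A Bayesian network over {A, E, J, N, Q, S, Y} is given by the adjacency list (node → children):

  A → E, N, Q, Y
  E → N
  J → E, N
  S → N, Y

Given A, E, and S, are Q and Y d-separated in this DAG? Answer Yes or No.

Enumerating the 4 paths from Q to Y and testing each for blocking by {A, E, S}:
Path 1: Q ← A → E ← J → N ← S → Y
  A is a fork here and A is conditioned on, so the path is blocked at A.
Path 2: Q ← A → E → N ← S → Y
  A is a fork here and A is conditioned on, so the path is blocked at A.
Path 3: Q ← A → Y
  A is a fork here and A is conditioned on, so the path is blocked at A.
Path 4: Q ← A → N ← S → Y
  A is a fork here and A is conditioned on, so the path is blocked at A.
Every path is blocked, so Q and Y are d-separated given {A, E, S}.

Yes — Q and Y are d-separated given {A, E, S}.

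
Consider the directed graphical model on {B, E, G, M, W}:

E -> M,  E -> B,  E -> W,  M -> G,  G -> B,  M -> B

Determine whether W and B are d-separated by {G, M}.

There are 3 undirected paths between W and B; checking each against the conditioning set {G, M}:
Path 1: W ← E → M → G → B
  M is a chain here and M is conditioned on, so the path is blocked at M.
Path 2: W ← E → M → B
  M is a chain here and M is conditioned on, so the path is blocked at M.
Path 3: W ← E → B
  E is a fork and E is not conditioned on — no node blocks this path, so it is active.
Since the path W ← E → B is active, W and B are not d-separated given {G, M}.

No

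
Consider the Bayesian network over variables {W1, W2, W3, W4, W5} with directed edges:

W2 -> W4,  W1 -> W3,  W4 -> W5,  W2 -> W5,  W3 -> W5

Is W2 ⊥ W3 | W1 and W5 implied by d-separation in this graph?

No — W2 and W3 are not d-separated given {W1, W5}.

Enumerating the 2 paths from W2 to W3 and testing each for blocking by {W1, W5}:
Path 1: W2 → W4 → W5 ← W3
  W4 is a chain and W4 is not conditioned on; W5 is a collider and W5 is conditioned on, which opens it — no node blocks this path, so it is active.
Path 2: W2 → W5 ← W3
  W5 is a collider and W5 is conditioned on, which opens it — no node blocks this path, so it is active.
Since the path W2 → W4 → W5 ← W3 is active, W2 and W3 are not d-separated given {W1, W5}.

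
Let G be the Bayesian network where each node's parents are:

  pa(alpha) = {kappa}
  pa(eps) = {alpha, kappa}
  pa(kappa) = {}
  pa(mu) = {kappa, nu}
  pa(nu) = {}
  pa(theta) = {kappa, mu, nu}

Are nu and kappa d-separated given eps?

Enumerating the 4 paths from nu to kappa and testing each for blocking by {eps}:
Path 1: nu → theta ← kappa
  theta is a collider here and neither theta nor any of its descendants is conditioned on, so the collider stays closed — the path is blocked at theta.
Path 2: nu → theta ← mu ← kappa
  theta is a collider here and neither theta nor any of its descendants is conditioned on, so the collider stays closed — the path is blocked at theta.
Path 3: nu → mu ← kappa
  mu is a collider here and neither mu nor any of its descendants is conditioned on, so the collider stays closed — the path is blocked at mu.
Path 4: nu → mu → theta ← kappa
  theta is a collider here and neither theta nor any of its descendants is conditioned on, so the collider stays closed — the path is blocked at theta.
All paths are blocked; nu ⊥ kappa | {eps} holds.

Yes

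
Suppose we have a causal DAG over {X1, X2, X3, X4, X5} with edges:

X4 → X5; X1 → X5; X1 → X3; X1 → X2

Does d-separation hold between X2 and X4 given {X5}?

No

The only undirected path from X2 to X4 is:
Path 1: X2 ← X1 → X5 ← X4
  X1 is a fork and X1 is not conditioned on; X5 is a collider and X5 is conditioned on, which opens it — no node blocks this path, so it is active.
At least one path is unblocked, so d-separation fails.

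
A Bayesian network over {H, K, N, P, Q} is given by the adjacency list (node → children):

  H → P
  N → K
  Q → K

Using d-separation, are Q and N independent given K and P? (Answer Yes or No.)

The only undirected path from Q to N is:
  1. Q → K ← N — K:collider[open] ⇒ active
Because an active path exists, Q and N are not d-separated.

No — Q and N are not d-separated given {K, P}.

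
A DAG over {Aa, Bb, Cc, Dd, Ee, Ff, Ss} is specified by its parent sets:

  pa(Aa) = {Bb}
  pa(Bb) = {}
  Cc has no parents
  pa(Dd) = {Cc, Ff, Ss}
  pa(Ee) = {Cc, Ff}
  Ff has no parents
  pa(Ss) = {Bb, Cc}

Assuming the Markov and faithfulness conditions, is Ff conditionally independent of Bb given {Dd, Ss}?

We examine all 4 paths between Ff and Bb:
Path 1: Ff → Dd ← Ss ← Bb
  Ss is a chain here and Ss is conditioned on, so the path is blocked at Ss.
Path 2: Ff → Dd ← Cc → Ss ← Bb
  Dd is a collider and Dd is conditioned on, which opens it; Cc is a fork and Cc is not conditioned on; Ss is a collider and Ss is conditioned on, which opens it — no node blocks this path, so it is active.
Path 3: Ff → Ee ← Cc → Dd ← Ss ← Bb
  Ee is a collider here and neither Ee nor any of its descendants is conditioned on, so the collider stays closed — the path is blocked at Ee.
Path 4: Ff → Ee ← Cc → Ss ← Bb
  Ee is a collider here and neither Ee nor any of its descendants is conditioned on, so the collider stays closed — the path is blocked at Ee.
Because an active path exists, Ff and Bb are not d-separated.

No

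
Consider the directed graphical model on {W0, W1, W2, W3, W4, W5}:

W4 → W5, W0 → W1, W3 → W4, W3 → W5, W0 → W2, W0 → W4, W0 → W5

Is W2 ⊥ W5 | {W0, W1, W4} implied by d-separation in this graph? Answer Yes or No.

Yes

Enumerating the 3 paths from W2 to W5 and testing each for blocking by {W0, W1, W4}:
  1. W2 ← W0 → W5 — W0:fork[blocks] ⇒ blocked
  2. W2 ← W0 → W4 → W5 — W0:fork[blocks]; W4:chain[blocks] ⇒ blocked
  3. W2 ← W0 → W4 ← W3 → W5 — W0:fork[blocks]; W4:collider[open]; W3:fork[open] ⇒ blocked
Every path is blocked, so W2 and W5 are d-separated given {W0, W1, W4}.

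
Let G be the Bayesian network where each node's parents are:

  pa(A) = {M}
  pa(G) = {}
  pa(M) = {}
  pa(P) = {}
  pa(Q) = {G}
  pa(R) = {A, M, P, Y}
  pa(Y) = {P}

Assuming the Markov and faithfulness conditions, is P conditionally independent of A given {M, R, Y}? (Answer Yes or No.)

No — P and A are not d-separated given {M, R, Y}.

There are 4 undirected paths between P and A; checking each against the conditioning set {M, R, Y}:
Path 1: P → Y → R ← M → A
  Y is a chain here and Y is conditioned on, so the path is blocked at Y.
Path 2: P → Y → R ← A
  Y is a chain here and Y is conditioned on, so the path is blocked at Y.
Path 3: P → R ← M → A
  M is a fork here and M is conditioned on, so the path is blocked at M.
Path 4: P → R ← A
  R is a collider and R is conditioned on, which opens it — no node blocks this path, so it is active.
Because an active path exists, P and A are not d-separated.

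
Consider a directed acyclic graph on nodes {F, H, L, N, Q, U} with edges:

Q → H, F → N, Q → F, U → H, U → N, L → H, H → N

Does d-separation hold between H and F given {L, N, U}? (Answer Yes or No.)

We examine all 3 paths between H and F:
Path 1: H ← Q → F
  Q is a fork and Q is not conditioned on — no node blocks this path, so it is active.
Path 2: H ← U → N ← F
  U is a fork here and U is conditioned on, so the path is blocked at U.
Path 3: H → N ← F
  N is a collider and N is conditioned on, which opens it — no node blocks this path, so it is active.
At least one path is unblocked, so d-separation fails.

No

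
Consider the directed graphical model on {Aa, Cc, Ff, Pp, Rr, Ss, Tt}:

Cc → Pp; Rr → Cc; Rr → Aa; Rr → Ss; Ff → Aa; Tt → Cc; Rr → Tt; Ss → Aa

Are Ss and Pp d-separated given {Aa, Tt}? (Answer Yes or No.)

4 paths connect Ss and Pp; each must be blocked for d-separation to hold:
Path 1: Ss → Aa ← Rr → Cc → Pp
  Aa is a collider and Aa is conditioned on, which opens it; Rr is a fork and Rr is not conditioned on; Cc is a chain and Cc is not conditioned on — no node blocks this path, so it is active.
Path 2: Ss → Aa ← Rr → Tt → Cc → Pp
  Tt is a chain here and Tt is conditioned on, so the path is blocked at Tt.
Path 3: Ss ← Rr → Cc → Pp
  Rr is a fork and Rr is not conditioned on; Cc is a chain and Cc is not conditioned on — no node blocks this path, so it is active.
Path 4: Ss ← Rr → Tt → Cc → Pp
  Tt is a chain here and Tt is conditioned on, so the path is blocked at Tt.
At least one path is unblocked, so d-separation fails.

No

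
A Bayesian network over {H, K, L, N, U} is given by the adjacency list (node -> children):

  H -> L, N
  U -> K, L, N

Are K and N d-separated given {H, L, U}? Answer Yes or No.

There are 2 undirected paths between K and N; checking each against the conditioning set {H, L, U}:
Path 1: K ← U → N
  U is a fork here and U is conditioned on, so the path is blocked at U.
Path 2: K ← U → L ← H → N
  U is a fork here and U is conditioned on, so the path is blocked at U.
All paths are blocked; K ⊥ N | {H, L, U} holds.

Yes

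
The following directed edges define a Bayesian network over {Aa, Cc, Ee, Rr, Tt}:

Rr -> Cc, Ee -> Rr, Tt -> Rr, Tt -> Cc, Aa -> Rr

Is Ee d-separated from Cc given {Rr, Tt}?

Yes

We examine all 2 paths between Ee and Cc:
Path 1: Ee → Rr → Cc
  Rr is a chain here and Rr is conditioned on, so the path is blocked at Rr.
Path 2: Ee → Rr ← Tt → Cc
  Tt is a fork here and Tt is conditioned on, so the path is blocked at Tt.
Since every path is blocked, d-separation holds.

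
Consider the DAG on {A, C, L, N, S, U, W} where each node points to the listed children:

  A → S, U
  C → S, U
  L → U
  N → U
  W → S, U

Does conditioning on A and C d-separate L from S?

Enumerating the 3 paths from L to S and testing each for blocking by {A, C}:
  1. L → U ← W → S — U:collider[blocks]; W:fork[open] ⇒ blocked
  2. L → U ← C → S — U:collider[blocks]; C:fork[blocks] ⇒ blocked
  3. L → U ← A → S — U:collider[blocks]; A:fork[blocks] ⇒ blocked
Every path is blocked, so L and S are d-separated given {A, C}.

Yes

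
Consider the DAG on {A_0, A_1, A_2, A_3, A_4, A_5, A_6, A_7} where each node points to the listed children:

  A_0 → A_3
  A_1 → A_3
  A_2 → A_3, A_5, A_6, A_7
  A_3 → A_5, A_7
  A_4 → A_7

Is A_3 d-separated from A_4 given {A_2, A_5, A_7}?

No — A_3 and A_4 are not d-separated given {A_2, A_5, A_7}.

Enumerating the 3 paths from A_3 to A_4 and testing each for blocking by {A_2, A_5, A_7}:
  1. A_3 → A_7 ← A_4 — A_7:collider[open] ⇒ active
  2. A_3 ← A_2 → A_7 ← A_4 — A_2:fork[blocks]; A_7:collider[open] ⇒ blocked
  3. A_3 → A_5 ← A_2 → A_7 ← A_4 — A_5:collider[open]; A_2:fork[blocks]; A_7:collider[open] ⇒ blocked
Because an active path exists, A_3 and A_4 are not d-separated.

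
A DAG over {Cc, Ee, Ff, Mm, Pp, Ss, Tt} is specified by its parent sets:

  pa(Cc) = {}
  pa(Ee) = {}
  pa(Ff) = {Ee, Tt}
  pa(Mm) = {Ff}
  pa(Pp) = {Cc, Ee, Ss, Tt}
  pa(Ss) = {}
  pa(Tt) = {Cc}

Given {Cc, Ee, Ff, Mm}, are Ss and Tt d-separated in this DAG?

Yes

3 paths connect Ss and Tt; each must be blocked for d-separation to hold:
Path 1: Ss → Pp ← Tt
  Pp is a collider here and neither Pp nor any of its descendants is conditioned on, so the collider stays closed — the path is blocked at Pp.
Path 2: Ss → Pp ← Cc → Tt
  Pp is a collider here and neither Pp nor any of its descendants is conditioned on, so the collider stays closed — the path is blocked at Pp.
Path 3: Ss → Pp ← Ee → Ff ← Tt
  Pp is a collider here and neither Pp nor any of its descendants is conditioned on, so the collider stays closed — the path is blocked at Pp.
Every path is blocked, so Ss and Tt are d-separated given {Cc, Ee, Ff, Mm}.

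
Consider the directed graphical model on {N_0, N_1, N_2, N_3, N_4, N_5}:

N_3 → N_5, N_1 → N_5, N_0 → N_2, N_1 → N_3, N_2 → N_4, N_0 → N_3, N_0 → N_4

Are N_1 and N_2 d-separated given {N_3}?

No

Enumerating the 4 paths from N_1 to N_2 and testing each for blocking by {N_3}:
Path 1: N_1 → N_3 ← N_0 → N_2
  N_3 is a collider and N_3 is conditioned on, which opens it; N_0 is a fork and N_0 is not conditioned on — no node blocks this path, so it is active.
Path 2: N_1 → N_3 ← N_0 → N_4 ← N_2
  N_4 is a collider here and neither N_4 nor any of its descendants is conditioned on, so the collider stays closed — the path is blocked at N_4.
Path 3: N_1 → N_5 ← N_3 ← N_0 → N_2
  N_5 is a collider here and neither N_5 nor any of its descendants is conditioned on, so the collider stays closed — the path is blocked at N_5.
Path 4: N_1 → N_5 ← N_3 ← N_0 → N_4 ← N_2
  N_5 is a collider here and neither N_5 nor any of its descendants is conditioned on, so the collider stays closed — the path is blocked at N_5.
Since the path N_1 → N_3 ← N_0 → N_2 is active, N_1 and N_2 are not d-separated given {N_3}.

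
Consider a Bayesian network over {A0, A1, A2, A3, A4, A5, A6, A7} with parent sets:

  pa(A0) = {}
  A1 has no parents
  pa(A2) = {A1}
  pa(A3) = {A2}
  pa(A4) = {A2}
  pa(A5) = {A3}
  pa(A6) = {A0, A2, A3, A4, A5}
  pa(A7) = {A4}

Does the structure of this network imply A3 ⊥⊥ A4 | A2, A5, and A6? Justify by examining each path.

No — A3 and A4 are not d-separated given {A2, A5, A6}.

There are 6 undirected paths between A3 and A4; checking each against the conditioning set {A2, A5, A6}:
Path 1: A3 → A5 → A6 ← A2 → A4
  A5 is a chain here and A5 is conditioned on, so the path is blocked at A5.
Path 2: A3 → A5 → A6 ← A4
  A5 is a chain here and A5 is conditioned on, so the path is blocked at A5.
Path 3: A3 ← A2 → A4
  A2 is a fork here and A2 is conditioned on, so the path is blocked at A2.
Path 4: A3 ← A2 → A6 ← A4
  A2 is a fork here and A2 is conditioned on, so the path is blocked at A2.
Path 5: A3 → A6 ← A2 → A4
  A2 is a fork here and A2 is conditioned on, so the path is blocked at A2.
Path 6: A3 → A6 ← A4
  A6 is a collider and A6 is conditioned on, which opens it — no node blocks this path, so it is active.
At least one path is unblocked, so d-separation fails.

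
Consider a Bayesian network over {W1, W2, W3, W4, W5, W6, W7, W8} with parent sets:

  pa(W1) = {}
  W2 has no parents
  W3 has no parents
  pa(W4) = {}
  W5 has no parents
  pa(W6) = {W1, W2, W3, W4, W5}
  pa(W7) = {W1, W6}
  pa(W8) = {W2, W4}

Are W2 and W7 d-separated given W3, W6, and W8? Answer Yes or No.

No

We examine all 4 paths between W2 and W7:
Path 1: W2 → W8 ← W4 → W6 ← W1 → W7
  W8 is a collider and W8 is conditioned on, which opens it; W4 is a fork and W4 is not conditioned on; W6 is a collider and W6 is conditioned on, which opens it; W1 is a fork and W1 is not conditioned on — no node blocks this path, so it is active.
Path 2: W2 → W8 ← W4 → W6 → W7
  W6 is a chain here and W6 is conditioned on, so the path is blocked at W6.
Path 3: W2 → W6 ← W1 → W7
  W6 is a collider and W6 is conditioned on, which opens it; W1 is a fork and W1 is not conditioned on — no node blocks this path, so it is active.
Path 4: W2 → W6 → W7
  W6 is a chain here and W6 is conditioned on, so the path is blocked at W6.
At least one path is unblocked, so d-separation fails.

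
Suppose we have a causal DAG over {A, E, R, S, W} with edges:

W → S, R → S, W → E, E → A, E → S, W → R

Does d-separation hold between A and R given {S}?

Enumerating the 4 paths from A to R and testing each for blocking by {S}:
  1. A ← E → S ← W → R — E:fork[open]; S:collider[open]; W:fork[open] ⇒ active
  2. A ← E → S ← R — E:fork[open]; S:collider[open] ⇒ active
  3. A ← E ← W → S ← R — E:chain[open]; W:fork[open]; S:collider[open] ⇒ active
  4. A ← E ← W → R — E:chain[open]; W:fork[open] ⇒ active
Since the path A ← E → S ← W → R is active, A and R are not d-separated given {S}.

No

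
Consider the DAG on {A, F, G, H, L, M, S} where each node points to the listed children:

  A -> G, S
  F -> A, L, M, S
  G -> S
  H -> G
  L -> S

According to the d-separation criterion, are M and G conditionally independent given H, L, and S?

No — M and G are not d-separated given {H, L, S}.

6 paths connect M and G; each must be blocked for d-separation to hold:
  1. M ← F → A → S ← G — F:fork[open]; A:chain[open]; S:collider[open] ⇒ active
  2. M ← F → A → G — F:fork[open]; A:chain[open] ⇒ active
  3. M ← F → S ← A → G — F:fork[open]; S:collider[open]; A:fork[open] ⇒ active
  4. M ← F → S ← G — F:fork[open]; S:collider[open] ⇒ active
  5. M ← F → L → S ← A → G — F:fork[open]; L:chain[blocks]; S:collider[open]; A:fork[open] ⇒ blocked
  6. M ← F → L → S ← G — F:fork[open]; L:chain[blocks]; S:collider[open] ⇒ blocked
Because an active path exists, M and G are not d-separated.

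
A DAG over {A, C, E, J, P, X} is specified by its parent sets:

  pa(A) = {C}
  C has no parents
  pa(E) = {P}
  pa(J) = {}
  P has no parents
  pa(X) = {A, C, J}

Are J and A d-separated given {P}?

Yes

There are 2 undirected paths between J and A; checking each against the conditioning set {P}:
Path 1: J → X ← A
  X is a collider here and neither X nor any of its descendants is conditioned on, so the collider stays closed — the path is blocked at X.
Path 2: J → X ← C → A
  X is a collider here and neither X nor any of its descendants is conditioned on, so the collider stays closed — the path is blocked at X.
Since every path is blocked, d-separation holds.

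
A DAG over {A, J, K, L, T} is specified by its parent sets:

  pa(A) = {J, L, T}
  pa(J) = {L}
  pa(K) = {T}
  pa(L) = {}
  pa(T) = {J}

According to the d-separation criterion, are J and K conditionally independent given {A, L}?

3 paths connect J and K; each must be blocked for d-separation to hold:
  1. J ← L → A ← T → K — L:fork[blocks]; A:collider[open]; T:fork[open] ⇒ blocked
  2. J → T → K — T:chain[open] ⇒ active
  3. J → A ← T → K — A:collider[open]; T:fork[open] ⇒ active
At least one path is unblocked, so d-separation fails.

No — J and K are not d-separated given {A, L}.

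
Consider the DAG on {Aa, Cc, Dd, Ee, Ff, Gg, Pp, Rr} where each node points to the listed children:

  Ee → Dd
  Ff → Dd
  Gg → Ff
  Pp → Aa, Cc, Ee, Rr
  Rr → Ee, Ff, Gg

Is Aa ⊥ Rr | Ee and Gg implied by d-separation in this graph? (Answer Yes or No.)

No — Aa and Rr are not d-separated given {Ee, Gg}.

We examine all 4 paths between Aa and Rr:
Path 1: Aa ← Pp → Rr
  Pp is a fork and Pp is not conditioned on — no node blocks this path, so it is active.
Path 2: Aa ← Pp → Ee ← Rr
  Pp is a fork and Pp is not conditioned on; Ee is a collider and Ee is conditioned on, which opens it — no node blocks this path, so it is active.
Path 3: Aa ← Pp → Ee → Dd ← Ff ← Rr
  Ee is a chain here and Ee is conditioned on, so the path is blocked at Ee.
Path 4: Aa ← Pp → Ee → Dd ← Ff ← Gg ← Rr
  Ee is a chain here and Ee is conditioned on, so the path is blocked at Ee.
Because an active path exists, Aa and Rr are not d-separated.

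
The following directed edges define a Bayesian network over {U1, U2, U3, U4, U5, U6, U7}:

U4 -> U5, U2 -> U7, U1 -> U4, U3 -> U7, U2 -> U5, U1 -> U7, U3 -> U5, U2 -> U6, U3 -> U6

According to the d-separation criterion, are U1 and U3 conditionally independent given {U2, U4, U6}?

6 paths connect U1 and U3; each must be blocked for d-separation to hold:
  1. U1 → U4 → U5 ← U3 — U4:chain[blocks]; U5:collider[blocks] ⇒ blocked
  2. U1 → U4 → U5 ← U2 → U6 ← U3 — U4:chain[blocks]; U5:collider[blocks]; U2:fork[blocks]; U6:collider[open] ⇒ blocked
  3. U1 → U4 → U5 ← U2 → U7 ← U3 — U4:chain[blocks]; U5:collider[blocks]; U2:fork[blocks]; U7:collider[blocks] ⇒ blocked
  4. U1 → U7 ← U3 — U7:collider[blocks] ⇒ blocked
  5. U1 → U7 ← U2 → U6 ← U3 — U7:collider[blocks]; U2:fork[blocks]; U6:collider[open] ⇒ blocked
  6. U1 → U7 ← U2 → U5 ← U3 — U7:collider[blocks]; U2:fork[blocks]; U5:collider[blocks] ⇒ blocked
All paths are blocked; U1 ⊥ U3 | {U2, U4, U6} holds.

Yes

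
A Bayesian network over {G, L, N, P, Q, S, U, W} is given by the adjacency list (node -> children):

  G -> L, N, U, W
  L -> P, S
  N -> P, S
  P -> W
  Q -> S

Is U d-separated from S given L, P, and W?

No

We examine all 6 paths between U and S:
  1. U ← G → N → P ← L → S — G:fork[open]; N:chain[open]; P:collider[open]; L:fork[blocks] ⇒ blocked
  2. U ← G → N → S — G:fork[open]; N:chain[open] ⇒ active
  3. U ← G → W ← P ← N → S — G:fork[open]; W:collider[open]; P:chain[blocks]; N:fork[open] ⇒ blocked
  4. U ← G → W ← P ← L → S — G:fork[open]; W:collider[open]; P:chain[blocks]; L:fork[blocks] ⇒ blocked
  5. U ← G → L → P ← N → S — G:fork[open]; L:chain[blocks]; P:collider[open]; N:fork[open] ⇒ blocked
  6. U ← G → L → S — G:fork[open]; L:chain[blocks] ⇒ blocked
At least one path is unblocked, so d-separation fails.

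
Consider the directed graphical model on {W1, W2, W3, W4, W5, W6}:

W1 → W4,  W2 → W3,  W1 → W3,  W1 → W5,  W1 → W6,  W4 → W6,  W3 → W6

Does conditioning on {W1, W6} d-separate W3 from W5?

We examine all 3 paths between W3 and W5:
Path 1: W3 → W6 ← W4 ← W1 → W5
  W1 is a fork here and W1 is conditioned on, so the path is blocked at W1.
Path 2: W3 → W6 ← W1 → W5
  W1 is a fork here and W1 is conditioned on, so the path is blocked at W1.
Path 3: W3 ← W1 → W5
  W1 is a fork here and W1 is conditioned on, so the path is blocked at W1.
Since every path is blocked, d-separation holds.

Yes — W3 and W5 are d-separated given {W1, W6}.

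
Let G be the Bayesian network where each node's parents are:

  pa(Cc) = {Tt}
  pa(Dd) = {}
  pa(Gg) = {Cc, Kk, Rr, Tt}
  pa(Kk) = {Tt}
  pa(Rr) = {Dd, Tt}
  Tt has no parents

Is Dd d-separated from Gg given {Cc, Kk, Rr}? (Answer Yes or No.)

4 paths connect Dd and Gg; each must be blocked for d-separation to hold:
Path 1: Dd → Rr ← Tt → Cc → Gg
  Cc is a chain here and Cc is conditioned on, so the path is blocked at Cc.
Path 2: Dd → Rr ← Tt → Kk → Gg
  Kk is a chain here and Kk is conditioned on, so the path is blocked at Kk.
Path 3: Dd → Rr ← Tt → Gg
  Rr is a collider and Rr is conditioned on, which opens it; Tt is a fork and Tt is not conditioned on — no node blocks this path, so it is active.
Path 4: Dd → Rr → Gg
  Rr is a chain here and Rr is conditioned on, so the path is blocked at Rr.
At least one path is unblocked, so d-separation fails.

No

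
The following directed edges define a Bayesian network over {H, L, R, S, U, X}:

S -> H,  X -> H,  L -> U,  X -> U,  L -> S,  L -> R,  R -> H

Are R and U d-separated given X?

No

4 paths connect R and U; each must be blocked for d-separation to hold:
Path 1: R → H ← S ← L → U
  H is a collider here and neither H nor any of its descendants is conditioned on, so the collider stays closed — the path is blocked at H.
Path 2: R → H ← X → U
  H is a collider here and neither H nor any of its descendants is conditioned on, so the collider stays closed — the path is blocked at H.
Path 3: R ← L → S → H ← X → U
  H is a collider here and neither H nor any of its descendants is conditioned on, so the collider stays closed — the path is blocked at H.
Path 4: R ← L → U
  L is a fork and L is not conditioned on — no node blocks this path, so it is active.
Because an active path exists, R and U are not d-separated.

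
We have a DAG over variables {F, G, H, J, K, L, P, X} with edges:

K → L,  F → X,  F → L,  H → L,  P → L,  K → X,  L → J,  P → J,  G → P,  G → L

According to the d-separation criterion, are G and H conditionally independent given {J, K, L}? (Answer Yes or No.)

No

There are 3 undirected paths between G and H; checking each against the conditioning set {J, K, L}:
Path 1: G → P → J ← L ← H
  L is a chain here and L is conditioned on, so the path is blocked at L.
Path 2: G → P → L ← H
  P is a chain and P is not conditioned on; L is a collider and L is conditioned on, which opens it — no node blocks this path, so it is active.
Path 3: G → L ← H
  L is a collider and L is conditioned on, which opens it — no node blocks this path, so it is active.
Because an active path exists, G and H are not d-separated.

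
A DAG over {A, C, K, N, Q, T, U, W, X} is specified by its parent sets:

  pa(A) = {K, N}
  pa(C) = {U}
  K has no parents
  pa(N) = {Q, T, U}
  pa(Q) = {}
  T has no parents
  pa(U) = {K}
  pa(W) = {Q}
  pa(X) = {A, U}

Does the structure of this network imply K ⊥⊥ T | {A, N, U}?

Yes — K and T are d-separated given {A, N, U}.

Enumerating the 4 paths from K to T and testing each for blocking by {A, N, U}:
Path 1: K → U → N ← T
  U is a chain here and U is conditioned on, so the path is blocked at U.
Path 2: K → U → X ← A ← N ← T
  U is a chain here and U is conditioned on, so the path is blocked at U.
Path 3: K → A ← N ← T
  N is a chain here and N is conditioned on, so the path is blocked at N.
Path 4: K → A → X ← U → N ← T
  A is a chain here and A is conditioned on, so the path is blocked at A.
Every path is blocked, so K and T are d-separated given {A, N, U}.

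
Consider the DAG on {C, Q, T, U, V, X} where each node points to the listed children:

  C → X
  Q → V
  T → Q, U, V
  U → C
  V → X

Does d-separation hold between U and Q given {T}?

Enumerating the 4 paths from U to Q and testing each for blocking by {T}:
  1. U ← T → V ← Q — T:fork[blocks]; V:collider[blocks] ⇒ blocked
  2. U ← T → Q — T:fork[blocks] ⇒ blocked
  3. U → C → X ← V ← T → Q — C:chain[open]; X:collider[blocks]; V:chain[open]; T:fork[blocks] ⇒ blocked
  4. U → C → X ← V ← Q — C:chain[open]; X:collider[blocks]; V:chain[open] ⇒ blocked
Since every path is blocked, d-separation holds.

Yes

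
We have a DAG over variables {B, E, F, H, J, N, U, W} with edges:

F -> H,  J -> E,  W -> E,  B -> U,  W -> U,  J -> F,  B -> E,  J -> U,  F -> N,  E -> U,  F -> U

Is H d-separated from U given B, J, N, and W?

Enumerating the 5 paths from H to U and testing each for blocking by {B, J, N, W}:
Path 1: H ← F ← J → E ← W → U
  J is a fork here and J is conditioned on, so the path is blocked at J.
Path 2: H ← F ← J → E ← B → U
  J is a fork here and J is conditioned on, so the path is blocked at J.
Path 3: H ← F ← J → E → U
  J is a fork here and J is conditioned on, so the path is blocked at J.
Path 4: H ← F ← J → U
  J is a fork here and J is conditioned on, so the path is blocked at J.
Path 5: H ← F → U
  F is a fork and F is not conditioned on — no node blocks this path, so it is active.
At least one path is unblocked, so d-separation fails.

No — H and U are not d-separated given {B, J, N, W}.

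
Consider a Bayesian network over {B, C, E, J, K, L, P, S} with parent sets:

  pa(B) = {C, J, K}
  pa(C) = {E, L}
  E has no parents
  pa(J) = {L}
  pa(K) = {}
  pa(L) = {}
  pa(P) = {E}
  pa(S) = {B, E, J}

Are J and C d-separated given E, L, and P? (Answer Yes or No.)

Yes

Enumerating the 5 paths from J to C and testing each for blocking by {E, L, P}:
  1. J ← L → C — L:fork[blocks] ⇒ blocked
  2. J → B → S ← E → C — B:chain[open]; S:collider[blocks]; E:fork[blocks] ⇒ blocked
  3. J → B ← C — B:collider[blocks] ⇒ blocked
  4. J → S ← B ← C — S:collider[blocks]; B:chain[open] ⇒ blocked
  5. J → S ← E → C — S:collider[blocks]; E:fork[blocks] ⇒ blocked
All paths are blocked; J ⊥ C | {E, L, P} holds.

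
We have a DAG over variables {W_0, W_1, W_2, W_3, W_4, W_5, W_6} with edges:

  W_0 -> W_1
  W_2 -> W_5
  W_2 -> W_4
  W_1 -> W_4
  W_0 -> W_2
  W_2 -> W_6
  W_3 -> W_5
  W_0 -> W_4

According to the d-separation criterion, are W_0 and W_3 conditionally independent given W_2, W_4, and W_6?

Yes

Enumerating the 3 paths from W_0 to W_3 and testing each for blocking by {W_2, W_4, W_6}:
  1. W_0 → W_2 → W_5 ← W_3 — W_2:chain[blocks]; W_5:collider[blocks] ⇒ blocked
  2. W_0 → W_4 ← W_2 → W_5 ← W_3 — W_4:collider[open]; W_2:fork[blocks]; W_5:collider[blocks] ⇒ blocked
  3. W_0 → W_1 → W_4 ← W_2 → W_5 ← W_3 — W_1:chain[open]; W_4:collider[open]; W_2:fork[blocks]; W_5:collider[blocks] ⇒ blocked
All paths are blocked; W_0 ⊥ W_3 | {W_2, W_4, W_6} holds.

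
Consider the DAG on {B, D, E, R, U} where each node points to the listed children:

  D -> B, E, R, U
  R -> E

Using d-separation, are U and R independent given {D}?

There are 2 undirected paths between U and R; checking each against the conditioning set {D}:
Path 1: U ← D → R
  D is a fork here and D is conditioned on, so the path is blocked at D.
Path 2: U ← D → E ← R
  D is a fork here and D is conditioned on, so the path is blocked at D.
Since every path is blocked, d-separation holds.

Yes — U and R are d-separated given {D}.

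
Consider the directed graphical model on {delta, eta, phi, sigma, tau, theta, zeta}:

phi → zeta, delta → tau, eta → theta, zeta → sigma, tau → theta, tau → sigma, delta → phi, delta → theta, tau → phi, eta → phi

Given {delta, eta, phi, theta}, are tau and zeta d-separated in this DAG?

Enumerating the 6 paths from tau to zeta and testing each for blocking by {delta, eta, phi, theta}:
Path 1: tau → sigma ← zeta
  sigma is a collider here and neither sigma nor any of its descendants is conditioned on, so the collider stays closed — the path is blocked at sigma.
Path 2: tau → phi → zeta
  phi is a chain here and phi is conditioned on, so the path is blocked at phi.
Path 3: tau ← delta → phi → zeta
  delta is a fork here and delta is conditioned on, so the path is blocked at delta.
Path 4: tau ← delta → theta ← eta → phi → zeta
  delta is a fork here and delta is conditioned on, so the path is blocked at delta.
Path 5: tau → theta ← delta → phi → zeta
  delta is a fork here and delta is conditioned on, so the path is blocked at delta.
Path 6: tau → theta ← eta → phi → zeta
  eta is a fork here and eta is conditioned on, so the path is blocked at eta.
All paths are blocked; tau ⊥ zeta | {delta, eta, phi, theta} holds.

Yes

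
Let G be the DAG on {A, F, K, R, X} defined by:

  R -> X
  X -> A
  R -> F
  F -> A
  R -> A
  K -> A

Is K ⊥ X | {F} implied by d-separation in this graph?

3 paths connect K and X; each must be blocked for d-separation to hold:
Path 1: K → A ← X
  A is a collider here and neither A nor any of its descendants is conditioned on, so the collider stays closed — the path is blocked at A.
Path 2: K → A ← F ← R → X
  A is a collider here and neither A nor any of its descendants is conditioned on, so the collider stays closed — the path is blocked at A.
Path 3: K → A ← R → X
  A is a collider here and neither A nor any of its descendants is conditioned on, so the collider stays closed — the path is blocked at A.
Every path is blocked, so K and X are d-separated given {F}.

Yes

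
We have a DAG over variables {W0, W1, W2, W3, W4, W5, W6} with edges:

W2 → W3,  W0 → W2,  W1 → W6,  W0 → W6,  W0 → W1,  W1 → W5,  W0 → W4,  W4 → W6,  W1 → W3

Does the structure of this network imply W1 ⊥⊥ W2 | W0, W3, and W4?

Enumerating the 4 paths from W1 to W2 and testing each for blocking by {W0, W3, W4}:
  1. W1 ← W0 → W2 — W0:fork[blocks] ⇒ blocked
  2. W1 → W3 ← W2 — W3:collider[open] ⇒ active
  3. W1 → W6 ← W0 → W2 — W6:collider[blocks]; W0:fork[blocks] ⇒ blocked
  4. W1 → W6 ← W4 ← W0 → W2 — W6:collider[blocks]; W4:chain[blocks]; W0:fork[blocks] ⇒ blocked
Since the path W1 → W3 ← W2 is active, W1 and W2 are not d-separated given {W0, W3, W4}.

No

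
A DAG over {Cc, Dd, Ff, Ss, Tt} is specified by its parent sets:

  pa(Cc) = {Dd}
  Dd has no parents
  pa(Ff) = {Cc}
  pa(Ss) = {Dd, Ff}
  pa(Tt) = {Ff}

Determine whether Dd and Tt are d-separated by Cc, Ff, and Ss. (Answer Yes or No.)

Yes

There are 2 undirected paths between Dd and Tt; checking each against the conditioning set {Cc, Ff, Ss}:
  1. Dd → Ss ← Ff → Tt — Ss:collider[open]; Ff:fork[blocks] ⇒ blocked
  2. Dd → Cc → Ff → Tt — Cc:chain[blocks]; Ff:chain[blocks] ⇒ blocked
Since every path is blocked, d-separation holds.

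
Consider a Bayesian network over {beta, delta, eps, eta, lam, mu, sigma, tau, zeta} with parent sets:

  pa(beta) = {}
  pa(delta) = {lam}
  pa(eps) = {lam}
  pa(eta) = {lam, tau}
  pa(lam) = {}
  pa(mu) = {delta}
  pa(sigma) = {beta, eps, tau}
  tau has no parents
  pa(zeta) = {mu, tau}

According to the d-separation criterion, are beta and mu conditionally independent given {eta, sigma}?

Enumerating the 4 paths from beta to mu and testing each for blocking by {eta, sigma}:
Path 1: beta → sigma ← eps ← lam → eta ← tau → zeta ← mu
  zeta is a collider here and neither zeta nor any of its descendants is conditioned on, so the collider stays closed — the path is blocked at zeta.
Path 2: beta → sigma ← eps ← lam → delta → mu
  sigma is a collider and sigma is conditioned on, which opens it; eps is a chain and eps is not conditioned on; lam is a fork and lam is not conditioned on; delta is a chain and delta is not conditioned on — no node blocks this path, so it is active.
Path 3: beta → sigma ← tau → eta ← lam → delta → mu
  sigma is a collider and sigma is conditioned on, which opens it; tau is a fork and tau is not conditioned on; eta is a collider and eta is conditioned on, which opens it; lam is a fork and lam is not conditioned on; delta is a chain and delta is not conditioned on — no node blocks this path, so it is active.
Path 4: beta → sigma ← tau → zeta ← mu
  zeta is a collider here and neither zeta nor any of its descendants is conditioned on, so the collider stays closed — the path is blocked at zeta.
At least one path is unblocked, so d-separation fails.

No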